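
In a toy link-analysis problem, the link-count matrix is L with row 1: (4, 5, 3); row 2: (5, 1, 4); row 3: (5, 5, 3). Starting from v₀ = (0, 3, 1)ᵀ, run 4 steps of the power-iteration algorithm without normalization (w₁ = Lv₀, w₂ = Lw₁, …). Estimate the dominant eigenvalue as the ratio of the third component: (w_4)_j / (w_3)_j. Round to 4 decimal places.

w1 = Lv₀ = (18, 7, 18)
w2 = Lw1 = (161, 169, 179)
w3 = Lw2 = (2026, 1690, 2187)
w4 = Lw3 = (23115, 20568, 25141)
Ratio at component: 25141 / 2187 = 11.4957

11.4957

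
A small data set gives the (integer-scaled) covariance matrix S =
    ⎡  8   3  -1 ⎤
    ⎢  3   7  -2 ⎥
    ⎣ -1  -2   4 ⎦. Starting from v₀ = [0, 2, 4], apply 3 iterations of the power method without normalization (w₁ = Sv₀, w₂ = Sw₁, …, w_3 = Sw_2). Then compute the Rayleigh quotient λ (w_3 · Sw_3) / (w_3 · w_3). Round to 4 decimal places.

9.2366

w1 = Sv₀ = (8·0 + 3·2 + (-1)·4; 3·0 + 7·2 + (-2)·4; (-1)·0 + (-2)·2 + 4·4) = (2, 6, 12)
w2 = Sw1 = (8·2 + 3·6 + (-1)·12; 3·2 + 7·6 + (-2)·12; (-1)·2 + (-2)·6 + 4·12) = (22, 24, 34)
w3 = Sw2 = (214, 166, 66)
Sw3 = (2144, 1672, -282)
w3·Sw3 = 214·2144 + 166·1672 + 66·(-282) = 717756; w3·w3 = 214·214 + 166·166 + 66·66 = 77708
λ ≈ 717756/77708 = 9.2366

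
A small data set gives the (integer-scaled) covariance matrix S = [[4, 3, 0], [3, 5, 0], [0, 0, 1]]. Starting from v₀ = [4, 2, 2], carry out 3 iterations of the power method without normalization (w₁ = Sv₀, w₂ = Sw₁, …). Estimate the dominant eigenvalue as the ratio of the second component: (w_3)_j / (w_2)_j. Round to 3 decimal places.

w1 = Sv₀ = (22, 22, 2)
w2 = Sw1 = (154, 176, 2)
w3 = Sw2 = (1144, 1342, 2)
Ratio at component: 1342 / 176 = 7.625

7.625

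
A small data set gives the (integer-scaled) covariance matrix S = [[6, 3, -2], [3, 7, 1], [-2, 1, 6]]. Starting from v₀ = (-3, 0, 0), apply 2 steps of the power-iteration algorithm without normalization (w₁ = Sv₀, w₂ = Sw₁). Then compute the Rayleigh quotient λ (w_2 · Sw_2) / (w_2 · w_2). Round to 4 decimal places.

w1 = Sv₀ = (-18, -9, 6)
w2 = Sw1 = (-147, -111, 63)
Sw2 = (-1341, -1155, 561)
w2·Sw2 = (-147)·(-1341) + (-111)·(-1155) + 63·561 = 360675; w2·w2 = (-147)·(-147) + (-111)·(-111) + 63·63 = 37899
λ ≈ 360675/37899 = 9.5167

λ ≈ 9.5167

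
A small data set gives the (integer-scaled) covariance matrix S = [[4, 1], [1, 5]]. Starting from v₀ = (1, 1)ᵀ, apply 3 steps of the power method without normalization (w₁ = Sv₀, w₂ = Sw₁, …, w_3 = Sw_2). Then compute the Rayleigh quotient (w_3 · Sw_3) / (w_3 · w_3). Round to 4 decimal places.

5.6121

w1 = Sv₀ = (4·1 + 1·1; 1·1 + 5·1) = (5, 6)
w2 = Sw1 = (4·5 + 1·6; 1·5 + 5·6) = (26, 35)
w3 = Sw2 = (139, 201)
Sw3 = (757, 1144)
w3·Sw3 = 139·757 + 201·1144 = 335167; w3·w3 = 139·139 + 201·201 = 59722
λ ≈ 335167/59722 = 5.6121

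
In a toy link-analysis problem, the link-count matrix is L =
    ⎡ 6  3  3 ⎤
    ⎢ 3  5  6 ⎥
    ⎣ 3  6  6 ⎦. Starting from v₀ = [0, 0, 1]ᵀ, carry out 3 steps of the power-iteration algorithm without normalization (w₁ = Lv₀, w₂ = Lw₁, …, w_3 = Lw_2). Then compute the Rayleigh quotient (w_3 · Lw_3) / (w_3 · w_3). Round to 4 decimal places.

13.8181

w1 = Lv₀ = (6·0 + 3·0 + 3·1; 3·0 + 5·0 + 6·1; 3·0 + 6·0 + 6·1) = (3, 6, 6)
w2 = Lw1 = (6·3 + 3·6 + 3·6; 3·3 + 5·6 + 6·6; 3·3 + 6·6 + 6·6) = (54, 75, 81)
w3 = Lw2 = (792, 1023, 1098)
Lw3 = (11115, 14079, 15102)
w3·Lw3 = 792·11115 + 1023·14079 + 1098·15102 = 39787893; w3·w3 = 792·792 + 1023·1023 + 1098·1098 = 2879397
λ ≈ 39787893/2879397 = 13.8181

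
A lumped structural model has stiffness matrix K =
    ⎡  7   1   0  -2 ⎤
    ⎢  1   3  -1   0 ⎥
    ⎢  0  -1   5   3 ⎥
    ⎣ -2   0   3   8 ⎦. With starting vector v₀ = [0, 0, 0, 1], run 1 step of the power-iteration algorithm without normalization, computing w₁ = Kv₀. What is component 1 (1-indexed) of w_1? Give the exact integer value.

-2

w1 = Kv₀ = (7·0 + 1·0 + 0·0 + (-2)·1; 1·0 + 3·0 + (-1)·0 + 0·1; 0·0 + (-1)·0 + 5·0 + 3·1; (-2)·0 + 0·0 + 3·0 + 8·1) = (-2, 0, 3, 8)
The requested component of w1 is -2.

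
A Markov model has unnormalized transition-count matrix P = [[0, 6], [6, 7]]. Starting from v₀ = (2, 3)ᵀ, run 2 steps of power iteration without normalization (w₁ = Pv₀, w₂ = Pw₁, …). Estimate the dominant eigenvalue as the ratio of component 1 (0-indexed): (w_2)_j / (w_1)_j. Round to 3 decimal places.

λ ≈ 10.273

w1 = Pv₀ = (0·2 + 6·3; 6·2 + 7·3) = (18, 33)
w2 = Pw1 = (0·18 + 6·33; 6·18 + 7·33) = (198, 339)
Ratio at component: 339 / 33 = 10.273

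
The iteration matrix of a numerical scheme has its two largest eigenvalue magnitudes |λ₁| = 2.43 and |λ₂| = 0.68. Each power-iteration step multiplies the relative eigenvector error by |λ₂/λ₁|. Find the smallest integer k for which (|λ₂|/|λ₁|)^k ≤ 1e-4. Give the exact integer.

|λ₂/λ₁| = 0.68/2.43 = 0.27984
Need k ≥ ln(1e-4) / ln(0.27984) = -9.2103 / -1.2736 ≈ 7.232
Smallest integer k satisfying the bound: 8

8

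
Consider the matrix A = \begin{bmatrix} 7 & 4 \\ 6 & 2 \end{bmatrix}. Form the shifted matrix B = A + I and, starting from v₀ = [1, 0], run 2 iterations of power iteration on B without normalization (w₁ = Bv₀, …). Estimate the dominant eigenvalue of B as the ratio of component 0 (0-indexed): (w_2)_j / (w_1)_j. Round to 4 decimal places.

B = A + I has rows (8, 4); (6, 3)
w1 = Bv₀ = (8·1 + 4·0; 6·1 + 3·0) = (8, 6)
w2 = Bw1 = (8·8 + 4·6; 6·8 + 3·6) = (88, 66)
Ratio: 88/8 = 11.0000

μ ≈ 11.0000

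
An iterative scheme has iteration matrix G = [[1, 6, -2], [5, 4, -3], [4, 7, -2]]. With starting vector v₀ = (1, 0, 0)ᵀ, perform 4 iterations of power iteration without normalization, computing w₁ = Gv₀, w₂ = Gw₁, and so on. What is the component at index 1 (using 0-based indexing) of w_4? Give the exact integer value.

w1 = Gv₀ = (1, 5, 4)
w2 = Gw1 = (23, 13, 31)
w3 = Gw2 = (39, 74, 121)
w4 = Gw3 = (241, 128, 432)
The requested component of w4 is 128.

128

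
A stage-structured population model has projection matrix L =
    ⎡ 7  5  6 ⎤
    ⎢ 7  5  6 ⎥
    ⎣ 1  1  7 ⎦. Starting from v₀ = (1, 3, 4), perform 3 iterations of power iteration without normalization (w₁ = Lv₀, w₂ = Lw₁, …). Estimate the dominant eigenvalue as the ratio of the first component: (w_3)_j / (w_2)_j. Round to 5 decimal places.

w1 = Lv₀ = (7·1 + 5·3 + 6·4; 7·1 + 5·3 + 6·4; 1·1 + 1·3 + 7·4) = (46, 46, 32)
w2 = Lw1 = (7·46 + 5·46 + 6·32; 7·46 + 5·46 + 6·32; 1·46 + 1·46 + 7·32) = (744, 744, 316)
w3 = Lw2 = (10824, 10824, 3700)
Ratio at component: 10824 / 744 = 14.54839

λ ≈ 14.54839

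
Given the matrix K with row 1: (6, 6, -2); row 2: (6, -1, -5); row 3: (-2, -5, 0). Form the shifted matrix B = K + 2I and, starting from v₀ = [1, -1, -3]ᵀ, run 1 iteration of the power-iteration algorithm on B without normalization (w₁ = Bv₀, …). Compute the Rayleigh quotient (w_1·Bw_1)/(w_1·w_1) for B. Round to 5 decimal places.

μ ≈ 7.49683

B = K + 2I has rows (8, 6, -2); (6, 1, -5); (-2, -5, 2)
w1 = Bv₀ = (8, 20, -3)
Bw1 = (190, 83, -122)
w1·Bw1 = 3546; w1·w1 = 473; μ ≈ 3546/473 = 7.49683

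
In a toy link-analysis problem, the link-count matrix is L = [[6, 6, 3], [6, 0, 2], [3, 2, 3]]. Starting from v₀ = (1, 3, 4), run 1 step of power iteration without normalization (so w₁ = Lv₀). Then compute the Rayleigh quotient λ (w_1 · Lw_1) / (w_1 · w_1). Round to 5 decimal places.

w1 = Lv₀ = (6·1 + 6·3 + 3·4; 6·1 + 0·3 + 2·4; 3·1 + 2·3 + 3·4) = (36, 14, 21)
Lw1 = (363, 258, 199)
w1·Lw1 = 36·363 + 14·258 + 21·199 = 20859; w1·w1 = 36·36 + 14·14 + 21·21 = 1933
λ ≈ 20859/1933 = 10.79100

10.79100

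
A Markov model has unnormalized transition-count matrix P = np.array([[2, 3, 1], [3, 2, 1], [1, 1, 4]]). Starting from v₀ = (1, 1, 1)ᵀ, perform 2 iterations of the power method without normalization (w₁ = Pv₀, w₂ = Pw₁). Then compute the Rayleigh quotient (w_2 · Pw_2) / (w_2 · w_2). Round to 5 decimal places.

6.00000

w1 = Pv₀ = (2·1 + 3·1 + 1·1; 3·1 + 2·1 + 1·1; 1·1 + 1·1 + 4·1) = (6, 6, 6)
w2 = Pw1 = (2·6 + 3·6 + 1·6; 3·6 + 2·6 + 1·6; 1·6 + 1·6 + 4·6) = (36, 36, 36)
Pw2 = (216, 216, 216)
w2·Pw2 = 36·216 + 36·216 + 36·216 = 23328; w2·w2 = 36·36 + 36·36 + 36·36 = 3888
λ ≈ 23328/3888 = 6.00000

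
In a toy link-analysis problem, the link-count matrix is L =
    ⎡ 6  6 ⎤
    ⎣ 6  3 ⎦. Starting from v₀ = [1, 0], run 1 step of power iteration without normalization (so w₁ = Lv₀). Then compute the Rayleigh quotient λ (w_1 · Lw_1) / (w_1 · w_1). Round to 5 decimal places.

w1 = Lv₀ = (6·1 + 6·0; 6·1 + 3·0) = (6, 6)
Lw1 = (72, 54)
w1·Lw1 = 6·72 + 6·54 = 756; w1·w1 = 6·6 + 6·6 = 72
λ ≈ 756/72 = 10.50000

λ ≈ 10.50000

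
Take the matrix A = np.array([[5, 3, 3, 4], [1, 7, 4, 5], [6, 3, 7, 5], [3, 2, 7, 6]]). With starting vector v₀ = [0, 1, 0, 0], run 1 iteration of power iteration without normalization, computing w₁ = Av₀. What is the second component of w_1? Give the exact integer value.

7

w1 = Av₀ = (3, 7, 3, 2)
The requested component of w1 is 7.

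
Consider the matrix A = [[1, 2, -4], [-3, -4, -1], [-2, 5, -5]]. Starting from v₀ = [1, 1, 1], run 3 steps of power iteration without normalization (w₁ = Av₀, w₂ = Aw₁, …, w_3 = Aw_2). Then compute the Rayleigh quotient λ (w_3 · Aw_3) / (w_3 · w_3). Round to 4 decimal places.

λ ≈ -6.7686

w1 = Av₀ = (1·1 + 2·1 + (-4)·1; (-3)·1 + (-4)·1 + (-1)·1; (-2)·1 + 5·1 + (-5)·1) = (-1, -8, -2)
w2 = Aw1 = (1·(-1) + 2·(-8) + (-4)·(-2); (-3)·(-1) + (-4)·(-8) + (-1)·(-2); (-2)·(-1) + 5·(-8) + (-5)·(-2)) = (-9, 37, -28)
w3 = Aw2 = (177, -93, 343)
Aw3 = (-1381, -502, -2534)
w3·Aw3 = 177·(-1381) + (-93)·(-502) + 343·(-2534) = -1066913; w3·w3 = 177·177 + (-93)·(-93) + 343·343 = 157627
λ ≈ -1066913/157627 = -6.7686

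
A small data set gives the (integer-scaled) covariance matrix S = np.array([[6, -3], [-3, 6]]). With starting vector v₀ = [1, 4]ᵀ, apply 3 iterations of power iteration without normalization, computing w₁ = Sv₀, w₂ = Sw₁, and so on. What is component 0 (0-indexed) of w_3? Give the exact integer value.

-1026

w1 = Sv₀ = (6·1 + (-3)·4; (-3)·1 + 6·4) = (-6, 21)
w2 = Sw1 = (6·(-6) + (-3)·21; (-3)·(-6) + 6·21) = (-99, 144)
w3 = Sw2 = (-1026, 1161)
The requested component of w3 is -1026.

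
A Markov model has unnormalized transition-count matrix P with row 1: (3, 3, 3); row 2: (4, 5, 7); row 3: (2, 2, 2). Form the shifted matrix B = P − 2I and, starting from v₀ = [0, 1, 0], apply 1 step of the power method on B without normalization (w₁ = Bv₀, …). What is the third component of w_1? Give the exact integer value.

B = P − 2I has rows (1, 3, 3); (4, 3, 7); (2, 2, 0)
w1 = Bv₀ = (3, 3, 2)
Requested component of w1: 2

2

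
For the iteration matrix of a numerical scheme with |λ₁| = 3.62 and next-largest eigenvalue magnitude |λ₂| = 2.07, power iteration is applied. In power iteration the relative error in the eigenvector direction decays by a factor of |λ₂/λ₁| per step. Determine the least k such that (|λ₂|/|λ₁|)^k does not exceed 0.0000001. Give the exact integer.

29

|λ₂/λ₁| = 2.07/3.62 = 0.57182
Need k ≥ ln(0.0000001) / ln(0.57182) = -16.1181 / -0.5589 ≈ 28.838
Smallest integer k satisfying the bound: 29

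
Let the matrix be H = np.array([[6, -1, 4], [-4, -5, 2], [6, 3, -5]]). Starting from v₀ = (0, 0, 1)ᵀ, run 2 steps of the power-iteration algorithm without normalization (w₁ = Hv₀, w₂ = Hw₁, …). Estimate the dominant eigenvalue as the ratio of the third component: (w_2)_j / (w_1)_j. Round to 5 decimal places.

w1 = Hv₀ = (6·0 + (-1)·0 + 4·1; (-4)·0 + (-5)·0 + 2·1; 6·0 + 3·0 + (-5)·1) = (4, 2, -5)
w2 = Hw1 = (6·4 + (-1)·2 + 4·(-5); (-4)·4 + (-5)·2 + 2·(-5); 6·4 + 3·2 + (-5)·(-5)) = (2, -36, 55)
Ratio at component: 55 / -5 = -11.00000

λ ≈ -11.00000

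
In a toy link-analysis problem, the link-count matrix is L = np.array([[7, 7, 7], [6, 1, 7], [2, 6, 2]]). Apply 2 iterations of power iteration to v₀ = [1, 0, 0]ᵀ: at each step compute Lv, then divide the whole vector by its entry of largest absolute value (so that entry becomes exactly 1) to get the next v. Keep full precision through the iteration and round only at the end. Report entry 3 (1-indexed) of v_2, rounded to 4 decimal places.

0.5143

Lv0 = (7.00000, 6.00000, 2.00000); divide by 7.00000 → v1 = (1.00000, 0.85714, 0.28571)
Lv1 = (15.00000, 8.85714, 7.71429); divide by 15.00000 → v2 = (1.00000, 0.59048, 0.51429)
Requested entry of v2: 54/105 = 0.5143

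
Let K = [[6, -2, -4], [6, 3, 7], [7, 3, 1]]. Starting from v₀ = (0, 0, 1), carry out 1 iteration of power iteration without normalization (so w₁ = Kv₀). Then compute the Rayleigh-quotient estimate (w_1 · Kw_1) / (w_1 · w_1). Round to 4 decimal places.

w1 = Kv₀ = (6·0 + (-2)·0 + (-4)·1; 6·0 + 3·0 + 7·1; 7·0 + 3·0 + 1·1) = (-4, 7, 1)
Kw1 = (-42, 4, -6)
w1·Kw1 = (-4)·(-42) + 7·4 + 1·(-6) = 190; w1·w1 = (-4)·(-4) + 7·7 + 1·1 = 66
λ ≈ 190/66 = 2.8788

λ ≈ 2.8788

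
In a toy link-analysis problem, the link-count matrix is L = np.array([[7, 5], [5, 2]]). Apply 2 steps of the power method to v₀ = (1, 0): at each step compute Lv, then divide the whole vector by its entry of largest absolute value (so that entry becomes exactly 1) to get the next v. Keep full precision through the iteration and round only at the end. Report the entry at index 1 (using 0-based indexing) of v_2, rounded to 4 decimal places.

0.6081

Lv0 = (7.00000, 5.00000); divide by 7.00000 → v1 = (1.00000, 0.71429)
Lv1 = (10.57143, 6.42857); divide by 10.57143 → v2 = (1.00000, 0.60811)
Requested entry of v2: 45/74 = 0.6081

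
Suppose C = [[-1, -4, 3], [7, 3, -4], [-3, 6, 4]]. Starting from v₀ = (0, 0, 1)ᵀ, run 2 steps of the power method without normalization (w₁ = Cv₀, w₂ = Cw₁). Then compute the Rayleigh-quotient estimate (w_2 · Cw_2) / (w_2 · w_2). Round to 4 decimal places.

w1 = Cv₀ = ((-1)·0 + (-4)·0 + 3·1; 7·0 + 3·0 + (-4)·1; (-3)·0 + 6·0 + 4·1) = (3, -4, 4)
w2 = Cw1 = ((-1)·3 + (-4)·(-4) + 3·4; 7·3 + 3·(-4) + (-4)·4; (-3)·3 + 6·(-4) + 4·4) = (25, -7, -17)
Cw2 = (-48, 222, -185)
w2·Cw2 = 25·(-48) + (-7)·222 + (-17)·(-185) = 391; w2·w2 = 25·25 + (-7)·(-7) + (-17)·(-17) = 963
λ ≈ 391/963 = 0.4060

λ ≈ 0.4060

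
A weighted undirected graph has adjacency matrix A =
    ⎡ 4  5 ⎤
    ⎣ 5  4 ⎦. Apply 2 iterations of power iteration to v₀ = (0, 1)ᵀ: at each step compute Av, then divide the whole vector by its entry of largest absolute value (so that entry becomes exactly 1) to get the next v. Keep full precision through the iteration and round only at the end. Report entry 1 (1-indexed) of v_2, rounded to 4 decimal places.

Av0 = (5.00000, 4.00000); divide by 5.00000 → v1 = (1.00000, 0.80000)
Av1 = (8.00000, 8.20000); divide by 8.20000 → v2 = (0.97561, 1.00000)
Requested entry of v2: 40/41 = 0.9756

0.9756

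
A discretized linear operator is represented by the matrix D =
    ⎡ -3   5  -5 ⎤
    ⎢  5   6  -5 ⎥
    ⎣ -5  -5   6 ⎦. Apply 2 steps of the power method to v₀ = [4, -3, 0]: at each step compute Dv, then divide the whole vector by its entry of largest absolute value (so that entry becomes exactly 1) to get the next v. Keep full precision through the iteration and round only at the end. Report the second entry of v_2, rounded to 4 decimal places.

Dv0 = (-27.00000, 2.00000, -5.00000); divide by -27.00000 → v1 = (1.00000, -0.07407, 0.18519)
Dv1 = (-4.29630, 3.62963, -3.51852); divide by -4.29630 → v2 = (1.00000, -0.84483, 0.81897)
Requested entry of v2: -98/116 = -0.8448

-0.8448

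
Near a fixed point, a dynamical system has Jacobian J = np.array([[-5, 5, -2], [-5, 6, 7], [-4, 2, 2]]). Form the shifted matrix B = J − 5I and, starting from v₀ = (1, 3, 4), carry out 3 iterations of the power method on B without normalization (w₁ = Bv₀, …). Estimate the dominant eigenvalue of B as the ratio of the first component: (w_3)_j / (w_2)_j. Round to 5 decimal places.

-11.85000

B = J − 5I has rows (-10, 5, -2); (-5, 1, 7); (-4, 2, -3)
w1 = Bv₀ = ((-10)·1 + 5·3 + (-2)·4; (-5)·1 + 1·3 + 7·4; (-4)·1 + 2·3 + (-3)·4) = (-3, 26, -10)
w2 = Bw1 = ((-10)·(-3) + 5·26 + (-2)·(-10); (-5)·(-3) + 1·26 + 7·(-10); (-4)·(-3) + 2·26 + (-3)·(-10)) = (180, -29, 94)
w3 = Bw2 = (-2133, -271, -1060)
Ratio: -2133/180 = -11.85000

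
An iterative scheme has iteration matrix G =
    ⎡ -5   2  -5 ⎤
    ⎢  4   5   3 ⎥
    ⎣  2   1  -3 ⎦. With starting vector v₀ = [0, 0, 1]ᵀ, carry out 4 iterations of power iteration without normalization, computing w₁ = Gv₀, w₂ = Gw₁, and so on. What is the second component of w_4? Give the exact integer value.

w1 = Gv₀ = (-5, 3, -3)
w2 = Gw1 = (46, -14, 2)
w3 = Gw2 = (-268, 120, 72)
w4 = Gw3 = (1220, -256, -632)
The requested component of w4 is -256.

-256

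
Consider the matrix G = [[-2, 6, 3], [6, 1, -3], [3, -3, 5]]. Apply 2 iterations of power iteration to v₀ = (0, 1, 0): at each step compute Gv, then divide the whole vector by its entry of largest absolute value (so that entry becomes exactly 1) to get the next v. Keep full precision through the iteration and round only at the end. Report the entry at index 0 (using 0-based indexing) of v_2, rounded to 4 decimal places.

-0.3261

Gv0 = (6.00000, 1.00000, -3.00000); divide by 6.00000 → v1 = (1.00000, 0.16667, -0.50000)
Gv1 = (-2.50000, 7.66667, 0.00000); divide by 7.66667 → v2 = (-0.32609, 1.00000, 0.00000)
Requested entry of v2: -15/46 = -0.3261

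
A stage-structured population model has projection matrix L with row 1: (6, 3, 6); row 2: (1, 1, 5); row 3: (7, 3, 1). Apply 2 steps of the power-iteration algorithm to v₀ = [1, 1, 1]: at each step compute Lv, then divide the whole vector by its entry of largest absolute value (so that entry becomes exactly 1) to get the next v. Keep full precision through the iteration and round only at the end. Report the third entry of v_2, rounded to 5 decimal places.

Lv0 = (15.000000, 7.000000, 11.000000); divide by 15.000000 → v1 = (1.000000, 0.466667, 0.733333)
Lv1 = (11.800000, 5.133333, 9.133333); divide by 11.800000 → v2 = (1.000000, 0.435028, 0.774011)
Requested entry of v2: 137/177 = 0.77401

0.77401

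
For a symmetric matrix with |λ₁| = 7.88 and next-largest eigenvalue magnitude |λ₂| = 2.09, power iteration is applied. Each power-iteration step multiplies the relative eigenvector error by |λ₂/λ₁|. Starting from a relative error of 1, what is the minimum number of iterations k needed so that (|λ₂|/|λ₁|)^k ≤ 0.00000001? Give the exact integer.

14

|λ₂/λ₁| = 2.09/7.88 = 0.26523
Need k ≥ ln(0.00000001) / ln(0.26523) = -18.4207 / -1.3272 ≈ 13.880
Smallest integer k satisfying the bound: 14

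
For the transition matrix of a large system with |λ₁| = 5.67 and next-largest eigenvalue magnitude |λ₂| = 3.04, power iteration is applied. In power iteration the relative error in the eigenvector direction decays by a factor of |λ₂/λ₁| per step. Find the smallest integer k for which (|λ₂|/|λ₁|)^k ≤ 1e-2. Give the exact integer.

|λ₂/λ₁| = 3.04/5.67 = 0.53616
Need k ≥ ln(1e-2) / ln(0.53616) = -4.6052 / -0.6233 ≈ 7.388
Smallest integer k satisfying the bound: 8

8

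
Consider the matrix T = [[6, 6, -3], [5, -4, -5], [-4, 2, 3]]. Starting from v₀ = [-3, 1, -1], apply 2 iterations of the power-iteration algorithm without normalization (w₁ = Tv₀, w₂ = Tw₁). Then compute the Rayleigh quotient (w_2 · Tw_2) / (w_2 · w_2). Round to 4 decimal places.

9.4345

w1 = Tv₀ = (6·(-3) + 6·1 + (-3)·(-1); 5·(-3) + (-4)·1 + (-5)·(-1); (-4)·(-3) + 2·1 + 3·(-1)) = (-9, -14, 11)
w2 = Tw1 = (6·(-9) + 6·(-14) + (-3)·11; 5·(-9) + (-4)·(-14) + (-5)·11; (-4)·(-9) + 2·(-14) + 3·11) = (-171, -44, 41)
Tw2 = (-1413, -884, 719)
w2·Tw2 = (-171)·(-1413) + (-44)·(-884) + 41·719 = 309998; w2·w2 = (-171)·(-171) + (-44)·(-44) + 41·41 = 32858
λ ≈ 309998/32858 = 9.4345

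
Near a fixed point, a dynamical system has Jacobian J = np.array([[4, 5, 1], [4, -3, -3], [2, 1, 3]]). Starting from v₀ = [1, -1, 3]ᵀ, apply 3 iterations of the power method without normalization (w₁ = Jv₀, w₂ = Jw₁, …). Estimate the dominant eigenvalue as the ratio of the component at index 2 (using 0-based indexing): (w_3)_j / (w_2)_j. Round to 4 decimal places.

w1 = Jv₀ = (4·1 + 5·(-1) + 1·3; 4·1 + (-3)·(-1) + (-3)·3; 2·1 + 1·(-1) + 3·3) = (2, -2, 10)
w2 = Jw1 = (4·2 + 5·(-2) + 1·10; 4·2 + (-3)·(-2) + (-3)·10; 2·2 + 1·(-2) + 3·10) = (8, -16, 32)
w3 = Jw2 = (-16, -16, 96)
Ratio at component: 96 / 32 = 3.0000

3.0000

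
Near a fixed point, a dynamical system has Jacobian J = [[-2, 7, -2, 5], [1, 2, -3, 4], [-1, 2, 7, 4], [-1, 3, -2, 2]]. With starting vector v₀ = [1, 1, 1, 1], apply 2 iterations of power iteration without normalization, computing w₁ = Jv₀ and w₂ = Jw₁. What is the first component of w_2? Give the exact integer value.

w1 = Jv₀ = ((-2)·1 + 7·1 + (-2)·1 + 5·1; 1·1 + 2·1 + (-3)·1 + 4·1; (-1)·1 + 2·1 + 7·1 + 4·1; (-1)·1 + 3·1 + (-2)·1 + 2·1) = (8, 4, 12, 2)
w2 = Jw1 = ((-2)·8 + 7·4 + (-2)·12 + 5·2; 1·8 + 2·4 + (-3)·12 + 4·2; (-1)·8 + 2·4 + 7·12 + 4·2; (-1)·8 + 3·4 + (-2)·12 + 2·2) = (-2, -12, 92, -16)
The requested component of w2 is -2.

-2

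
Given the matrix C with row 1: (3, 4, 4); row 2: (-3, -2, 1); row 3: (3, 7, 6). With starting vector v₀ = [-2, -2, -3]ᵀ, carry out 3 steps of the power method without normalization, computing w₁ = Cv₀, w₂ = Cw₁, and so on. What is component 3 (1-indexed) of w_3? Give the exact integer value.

-1966

w1 = Cv₀ = (3·(-2) + 4·(-2) + 4·(-3); (-3)·(-2) + (-2)·(-2) + 1·(-3); 3·(-2) + 7·(-2) + 6·(-3)) = (-26, 7, -38)
w2 = Cw1 = (3·(-26) + 4·7 + 4·(-38); (-3)·(-26) + (-2)·7 + 1·(-38); 3·(-26) + 7·7 + 6·(-38)) = (-202, 26, -257)
w3 = Cw2 = (-1530, 297, -1966)
The requested component of w3 is -1966.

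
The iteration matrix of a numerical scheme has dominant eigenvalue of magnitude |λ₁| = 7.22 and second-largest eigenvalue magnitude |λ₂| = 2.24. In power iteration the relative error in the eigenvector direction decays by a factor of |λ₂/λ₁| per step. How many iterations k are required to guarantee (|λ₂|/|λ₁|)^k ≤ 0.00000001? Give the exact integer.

|λ₂/λ₁| = 2.24/7.22 = 0.31025
Need k ≥ ln(0.00000001) / ln(0.31025) = -18.4207 / -1.1704 ≈ 15.739
Smallest integer k satisfying the bound: 16

16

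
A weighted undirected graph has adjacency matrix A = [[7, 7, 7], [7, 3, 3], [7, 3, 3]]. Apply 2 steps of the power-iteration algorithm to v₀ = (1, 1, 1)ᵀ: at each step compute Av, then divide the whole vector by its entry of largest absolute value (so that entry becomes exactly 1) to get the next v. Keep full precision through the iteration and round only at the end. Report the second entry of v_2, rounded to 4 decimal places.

Av0 = (21.00000, 13.00000, 13.00000); divide by 21.00000 → v1 = (1.00000, 0.61905, 0.61905)
Av1 = (15.66667, 10.71429, 10.71429); divide by 15.66667 → v2 = (1.00000, 0.68389, 0.68389)
Requested entry of v2: 225/329 = 0.6839

0.6839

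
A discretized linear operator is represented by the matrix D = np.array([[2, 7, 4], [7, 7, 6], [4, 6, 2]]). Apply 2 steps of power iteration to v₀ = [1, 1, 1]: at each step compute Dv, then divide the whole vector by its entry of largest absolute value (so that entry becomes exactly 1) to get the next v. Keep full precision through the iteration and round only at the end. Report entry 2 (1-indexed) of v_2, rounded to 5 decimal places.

1.00000

Dv0 = (13.000000, 20.000000, 12.000000); divide by 20.000000 → v1 = (0.650000, 1.000000, 0.600000)
Dv1 = (10.700000, 15.150000, 9.800000); divide by 15.150000 → v2 = (0.706271, 1.000000, 0.646865)
Requested entry of v2: 303/303 = 1.00000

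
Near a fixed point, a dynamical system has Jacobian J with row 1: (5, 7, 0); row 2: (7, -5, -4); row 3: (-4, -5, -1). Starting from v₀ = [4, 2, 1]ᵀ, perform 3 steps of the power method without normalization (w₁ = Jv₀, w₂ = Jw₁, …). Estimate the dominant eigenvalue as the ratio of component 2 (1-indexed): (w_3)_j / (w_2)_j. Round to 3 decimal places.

4.391

w1 = Jv₀ = (5·4 + 7·2 + 0·1; 7·4 + (-5)·2 + (-4)·1; (-4)·4 + (-5)·2 + (-1)·1) = (34, 14, -27)
w2 = Jw1 = (5·34 + 7·14 + 0·(-27); 7·34 + (-5)·14 + (-4)·(-27); (-4)·34 + (-5)·14 + (-1)·(-27)) = (268, 276, -179)
w3 = Jw2 = (3272, 1212, -2273)
Ratio at component: 1212 / 276 = 4.391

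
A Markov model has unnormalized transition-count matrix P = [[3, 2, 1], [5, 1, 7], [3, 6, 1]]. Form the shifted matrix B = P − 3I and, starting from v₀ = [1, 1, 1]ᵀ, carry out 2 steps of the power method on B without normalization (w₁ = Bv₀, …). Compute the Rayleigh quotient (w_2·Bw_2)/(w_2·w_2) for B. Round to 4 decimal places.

μ ≈ 6.2907

B = P − 3I has rows (0, 2, 1); (5, -2, 7); (3, 6, -2)
w1 = Bv₀ = (3, 10, 7)
w2 = Bw1 = (27, 44, 55)
Bw2 = (143, 432, 235)
w2·Bw2 = 35794; w2·w2 = 5690; μ ≈ 35794/5690 = 6.2907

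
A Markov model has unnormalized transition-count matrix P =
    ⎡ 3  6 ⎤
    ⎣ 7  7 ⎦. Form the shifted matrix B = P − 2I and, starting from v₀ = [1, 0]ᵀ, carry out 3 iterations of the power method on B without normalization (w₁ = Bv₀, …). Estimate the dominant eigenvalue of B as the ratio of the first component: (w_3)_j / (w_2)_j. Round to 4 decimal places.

B = P − 2I has rows (1, 6); (7, 5)
w1 = Bv₀ = (1·1 + 6·0; 7·1 + 5·0) = (1, 7)
w2 = Bw1 = (1·1 + 6·7; 7·1 + 5·7) = (43, 42)
w3 = Bw2 = (295, 511)
Ratio: 295/43 = 6.8605

6.8605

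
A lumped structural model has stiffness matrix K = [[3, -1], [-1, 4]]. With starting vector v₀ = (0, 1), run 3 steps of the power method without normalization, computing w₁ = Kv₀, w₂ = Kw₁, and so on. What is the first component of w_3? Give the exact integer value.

w1 = Kv₀ = (3·0 + (-1)·1; (-1)·0 + 4·1) = (-1, 4)
w2 = Kw1 = (3·(-1) + (-1)·4; (-1)·(-1) + 4·4) = (-7, 17)
w3 = Kw2 = (-38, 75)
The requested component of w3 is -38.

-38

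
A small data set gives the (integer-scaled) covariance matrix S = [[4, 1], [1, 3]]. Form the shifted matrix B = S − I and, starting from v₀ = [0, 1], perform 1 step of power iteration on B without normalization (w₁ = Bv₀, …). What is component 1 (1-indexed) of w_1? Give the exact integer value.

1

B = S − I has rows (3, 1); (1, 2)
w1 = Bv₀ = (3·0 + 1·1; 1·0 + 2·1) = (1, 2)
Requested component of w1: 1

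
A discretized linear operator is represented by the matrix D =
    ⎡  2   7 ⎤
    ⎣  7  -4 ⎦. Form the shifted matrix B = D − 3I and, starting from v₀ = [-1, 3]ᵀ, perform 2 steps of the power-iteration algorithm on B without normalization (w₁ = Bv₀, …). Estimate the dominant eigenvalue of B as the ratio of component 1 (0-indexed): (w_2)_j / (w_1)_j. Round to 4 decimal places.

-12.5000

B = D − 3I has rows (-1, 7); (7, -7)
w1 = Bv₀ = ((-1)·(-1) + 7·3; 7·(-1) + (-7)·3) = (22, -28)
w2 = Bw1 = ((-1)·22 + 7·(-28); 7·22 + (-7)·(-28)) = (-218, 350)
Ratio: 350/-28 = -12.5000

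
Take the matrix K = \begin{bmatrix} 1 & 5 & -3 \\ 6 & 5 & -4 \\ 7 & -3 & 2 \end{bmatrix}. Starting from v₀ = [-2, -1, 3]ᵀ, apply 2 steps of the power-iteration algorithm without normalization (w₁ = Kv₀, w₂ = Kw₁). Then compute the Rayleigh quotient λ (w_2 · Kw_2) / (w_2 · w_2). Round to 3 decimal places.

w1 = Kv₀ = (-16, -29, -5)
w2 = Kw1 = (-146, -221, -35)
Kw2 = (-1146, -1841, -429)
w2·Kw2 = (-146)·(-1146) + (-221)·(-1841) + (-35)·(-429) = 589192; w2·w2 = (-146)·(-146) + (-221)·(-221) + (-35)·(-35) = 71382
λ ≈ 589192/71382 = 8.254

λ ≈ 8.254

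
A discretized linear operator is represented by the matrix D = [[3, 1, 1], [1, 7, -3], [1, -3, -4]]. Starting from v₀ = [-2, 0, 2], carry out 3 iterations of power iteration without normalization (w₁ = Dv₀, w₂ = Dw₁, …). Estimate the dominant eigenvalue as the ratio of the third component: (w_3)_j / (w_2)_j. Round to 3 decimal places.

λ ≈ -3.000

w1 = Dv₀ = (-4, -8, -10)
w2 = Dw1 = (-30, -30, 60)
w3 = Dw2 = (-60, -420, -180)
Ratio at component: -180 / 60 = -3.000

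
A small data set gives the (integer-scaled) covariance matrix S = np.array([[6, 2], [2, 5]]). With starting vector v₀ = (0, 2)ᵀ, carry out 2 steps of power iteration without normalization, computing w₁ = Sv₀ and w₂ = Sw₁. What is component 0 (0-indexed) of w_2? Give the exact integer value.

w1 = Sv₀ = (6·0 + 2·2; 2·0 + 5·2) = (4, 10)
w2 = Sw1 = (6·4 + 2·10; 2·4 + 5·10) = (44, 58)
The requested component of w2 is 44.

44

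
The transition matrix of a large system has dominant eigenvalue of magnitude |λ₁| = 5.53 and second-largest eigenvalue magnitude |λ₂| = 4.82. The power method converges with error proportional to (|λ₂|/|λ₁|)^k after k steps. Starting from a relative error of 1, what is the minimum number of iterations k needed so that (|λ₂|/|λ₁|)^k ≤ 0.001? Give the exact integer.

|λ₂/λ₁| = 4.82/5.53 = 0.87161
Need k ≥ ln(0.001) / ln(0.87161) = -6.9078 / -0.1374 ≈ 50.270
Smallest integer k satisfying the bound: 51

51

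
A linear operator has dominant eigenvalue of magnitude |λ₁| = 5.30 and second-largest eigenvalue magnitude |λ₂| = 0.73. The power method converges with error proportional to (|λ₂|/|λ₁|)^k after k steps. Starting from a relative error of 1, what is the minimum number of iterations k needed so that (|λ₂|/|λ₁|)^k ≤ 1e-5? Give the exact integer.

6

|λ₂/λ₁| = 0.73/5.30 = 0.13774
Need k ≥ ln(1e-5) / ln(0.13774) = -11.5129 / -1.9824 ≈ 5.808
Smallest integer k satisfying the bound: 6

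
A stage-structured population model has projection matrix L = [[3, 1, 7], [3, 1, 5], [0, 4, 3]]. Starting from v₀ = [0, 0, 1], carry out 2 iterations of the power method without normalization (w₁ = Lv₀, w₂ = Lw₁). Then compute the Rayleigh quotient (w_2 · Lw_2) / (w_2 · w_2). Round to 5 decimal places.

8.19721

w1 = Lv₀ = (7, 5, 3)
w2 = Lw1 = (47, 41, 29)
Lw2 = (385, 327, 251)
w2·Lw2 = 47·385 + 41·327 + 29·251 = 38781; w2·w2 = 47·47 + 41·41 + 29·29 = 4731
λ ≈ 38781/4731 = 8.19721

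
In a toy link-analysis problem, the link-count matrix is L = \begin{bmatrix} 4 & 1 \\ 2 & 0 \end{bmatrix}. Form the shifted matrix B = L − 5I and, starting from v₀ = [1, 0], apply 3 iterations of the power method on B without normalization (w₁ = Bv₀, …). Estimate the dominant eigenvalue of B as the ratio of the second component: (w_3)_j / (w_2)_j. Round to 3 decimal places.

B = L − 5I has rows (-1, 1); (2, -5)
w1 = Bv₀ = ((-1)·1 + 1·0; 2·1 + (-5)·0) = (-1, 2)
w2 = Bw1 = ((-1)·(-1) + 1·2; 2·(-1) + (-5)·2) = (3, -12)
w3 = Bw2 = (-15, 66)
Ratio: 66/-12 = -5.500

μ ≈ -5.500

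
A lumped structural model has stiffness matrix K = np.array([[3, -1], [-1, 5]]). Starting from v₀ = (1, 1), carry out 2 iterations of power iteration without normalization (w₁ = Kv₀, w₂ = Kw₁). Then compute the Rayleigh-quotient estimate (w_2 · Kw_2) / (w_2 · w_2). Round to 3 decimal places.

w1 = Kv₀ = (3·1 + (-1)·1; (-1)·1 + 5·1) = (2, 4)
w2 = Kw1 = (3·2 + (-1)·4; (-1)·2 + 5·4) = (2, 18)
Kw2 = (-12, 88)
w2·Kw2 = 2·(-12) + 18·88 = 1560; w2·w2 = 2·2 + 18·18 = 328
λ ≈ 1560/328 = 4.756

λ ≈ 4.756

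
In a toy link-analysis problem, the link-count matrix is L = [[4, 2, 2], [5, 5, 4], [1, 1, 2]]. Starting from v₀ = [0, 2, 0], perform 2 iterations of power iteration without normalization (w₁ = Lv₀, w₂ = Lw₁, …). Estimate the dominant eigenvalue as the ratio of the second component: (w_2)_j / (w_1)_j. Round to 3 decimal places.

7.800

w1 = Lv₀ = (4, 10, 2)
w2 = Lw1 = (40, 78, 18)
Ratio at component: 78 / 10 = 7.800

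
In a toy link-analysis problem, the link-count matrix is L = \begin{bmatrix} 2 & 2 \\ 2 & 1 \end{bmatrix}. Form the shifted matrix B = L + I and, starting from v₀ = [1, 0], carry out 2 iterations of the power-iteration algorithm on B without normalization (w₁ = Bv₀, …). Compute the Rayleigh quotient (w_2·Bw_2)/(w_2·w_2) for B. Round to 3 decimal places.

μ ≈ 4.561

B = L + I has rows (3, 2); (2, 2)
w1 = Bv₀ = (3, 2)
w2 = Bw1 = (13, 10)
Bw2 = (59, 46)
w2·Bw2 = 1227; w2·w2 = 269; μ ≈ 1227/269 = 4.561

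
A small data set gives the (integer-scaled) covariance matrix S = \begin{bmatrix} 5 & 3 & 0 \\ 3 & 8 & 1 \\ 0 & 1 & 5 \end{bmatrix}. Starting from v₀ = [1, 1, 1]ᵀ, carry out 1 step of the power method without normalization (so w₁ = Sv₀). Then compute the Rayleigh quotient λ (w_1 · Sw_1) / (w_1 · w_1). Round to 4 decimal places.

w1 = Sv₀ = (8, 12, 6)
Sw1 = (76, 126, 42)
w1·Sw1 = 8·76 + 12·126 + 6·42 = 2372; w1·w1 = 8·8 + 12·12 + 6·6 = 244
λ ≈ 2372/244 = 9.7213

9.7213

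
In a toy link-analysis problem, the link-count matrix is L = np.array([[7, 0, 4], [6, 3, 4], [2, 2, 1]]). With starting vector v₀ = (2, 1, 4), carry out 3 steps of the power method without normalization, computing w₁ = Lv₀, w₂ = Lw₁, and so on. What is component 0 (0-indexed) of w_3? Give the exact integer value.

w1 = Lv₀ = (7·2 + 0·1 + 4·4; 6·2 + 3·1 + 4·4; 2·2 + 2·1 + 1·4) = (30, 31, 10)
w2 = Lw1 = (7·30 + 0·31 + 4·10; 6·30 + 3·31 + 4·10; 2·30 + 2·31 + 1·10) = (250, 313, 132)
w3 = Lw2 = (2278, 2967, 1258)
The requested component of w3 is 2278.

2278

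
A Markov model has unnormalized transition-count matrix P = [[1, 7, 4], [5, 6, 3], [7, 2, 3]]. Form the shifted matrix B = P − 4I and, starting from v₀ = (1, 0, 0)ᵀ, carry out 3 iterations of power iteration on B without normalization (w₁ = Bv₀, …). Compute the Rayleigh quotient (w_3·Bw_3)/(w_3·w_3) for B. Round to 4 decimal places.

B = P − 4I has rows (-3, 7, 4); (5, 2, 3); (7, 2, -1)
w1 = Bv₀ = ((-3)·1 + 7·0 + 4·0; 5·1 + 2·0 + 3·0; 7·1 + 2·0 + (-1)·0) = (-3, 5, 7)
w2 = Bw1 = ((-3)·(-3) + 7·5 + 4·7; 5·(-3) + 2·5 + 3·7; 7·(-3) + 2·5 + (-1)·7) = (72, 16, -18)
w3 = Bw2 = (-176, 338, 554)
Bw3 = (5110, 1458, -1110)
w3·Bw3 = -1021496; w3·w3 = 452136; μ ≈ -1021496/452136 = -2.2593

μ ≈ -2.2593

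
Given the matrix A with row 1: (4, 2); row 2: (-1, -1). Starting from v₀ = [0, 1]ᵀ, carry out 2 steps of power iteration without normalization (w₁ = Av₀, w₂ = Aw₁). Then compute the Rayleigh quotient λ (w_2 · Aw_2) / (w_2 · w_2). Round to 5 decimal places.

3.70270

w1 = Av₀ = (2, -1)
w2 = Aw1 = (6, -1)
Aw2 = (22, -5)
w2·Aw2 = 6·22 + (-1)·(-5) = 137; w2·w2 = 6·6 + (-1)·(-1) = 37
λ ≈ 137/37 = 3.70270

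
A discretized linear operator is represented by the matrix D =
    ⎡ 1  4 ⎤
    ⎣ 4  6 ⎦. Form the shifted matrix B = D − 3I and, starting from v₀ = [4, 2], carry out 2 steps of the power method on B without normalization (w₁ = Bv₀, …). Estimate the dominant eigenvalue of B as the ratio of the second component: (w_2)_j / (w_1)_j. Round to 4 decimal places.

B = D − 3I has rows (-2, 4); (4, 3)
w1 = Bv₀ = ((-2)·4 + 4·2; 4·4 + 3·2) = (0, 22)
w2 = Bw1 = ((-2)·0 + 4·22; 4·0 + 3·22) = (88, 66)
Ratio: 66/22 = 3.0000

μ ≈ 3.0000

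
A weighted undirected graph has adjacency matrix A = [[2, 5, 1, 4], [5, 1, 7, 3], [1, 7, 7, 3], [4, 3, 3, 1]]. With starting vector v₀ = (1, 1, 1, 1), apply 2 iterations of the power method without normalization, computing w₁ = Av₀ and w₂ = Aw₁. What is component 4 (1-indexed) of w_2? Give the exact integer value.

161

w1 = Av₀ = (12, 16, 18, 11)
w2 = Aw1 = (166, 235, 283, 161)
The requested component of w2 is 161.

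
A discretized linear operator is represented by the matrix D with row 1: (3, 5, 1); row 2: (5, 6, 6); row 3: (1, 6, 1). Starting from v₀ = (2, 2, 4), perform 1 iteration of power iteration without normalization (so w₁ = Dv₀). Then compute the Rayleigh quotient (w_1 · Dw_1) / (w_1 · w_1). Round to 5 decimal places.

w1 = Dv₀ = (3·2 + 5·2 + 1·4; 5·2 + 6·2 + 6·4; 1·2 + 6·2 + 1·4) = (20, 46, 18)
Dw1 = (308, 484, 314)
w1·Dw1 = 20·308 + 46·484 + 18·314 = 34076; w1·w1 = 20·20 + 46·46 + 18·18 = 2840
λ ≈ 34076/2840 = 11.99859

11.99859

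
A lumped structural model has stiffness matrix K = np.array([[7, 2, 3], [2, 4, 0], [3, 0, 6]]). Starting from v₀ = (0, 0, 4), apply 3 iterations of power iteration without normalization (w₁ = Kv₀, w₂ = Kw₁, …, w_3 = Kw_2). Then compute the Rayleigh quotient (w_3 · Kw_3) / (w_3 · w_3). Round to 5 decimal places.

9.86897

w1 = Kv₀ = (7·0 + 2·0 + 3·4; 2·0 + 4·0 + 0·4; 3·0 + 0·0 + 6·4) = (12, 0, 24)
w2 = Kw1 = (7·12 + 2·0 + 3·24; 2·12 + 4·0 + 0·24; 3·12 + 0·0 + 6·24) = (156, 24, 180)
w3 = Kw2 = (1680, 408, 1548)
Kw3 = (17220, 4992, 14328)
w3·Kw3 = 1680·17220 + 408·4992 + 1548·14328 = 53146080; w3·w3 = 1680·1680 + 408·408 + 1548·1548 = 5385168
λ ≈ 53146080/5385168 = 9.86897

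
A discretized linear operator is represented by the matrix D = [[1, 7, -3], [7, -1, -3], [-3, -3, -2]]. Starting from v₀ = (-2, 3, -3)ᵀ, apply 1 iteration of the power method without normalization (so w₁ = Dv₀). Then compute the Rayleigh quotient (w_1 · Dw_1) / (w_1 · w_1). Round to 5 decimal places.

w1 = Dv₀ = (1·(-2) + 7·3 + (-3)·(-3); 7·(-2) + (-1)·3 + (-3)·(-3); (-3)·(-2) + (-3)·3 + (-2)·(-3)) = (28, -8, 3)
Dw1 = (-37, 195, -66)
w1·Dw1 = 28·(-37) + (-8)·195 + 3·(-66) = -2794; w1·w1 = 28·28 + (-8)·(-8) + 3·3 = 857
λ ≈ -2794/857 = -3.26021

λ ≈ -3.26021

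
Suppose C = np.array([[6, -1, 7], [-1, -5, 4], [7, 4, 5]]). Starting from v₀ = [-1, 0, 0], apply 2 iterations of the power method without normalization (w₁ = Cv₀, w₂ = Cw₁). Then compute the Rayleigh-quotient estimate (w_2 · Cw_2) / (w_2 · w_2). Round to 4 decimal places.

w1 = Cv₀ = (6·(-1) + (-1)·0 + 7·0; (-1)·(-1) + (-5)·0 + 4·0; 7·(-1) + 4·0 + 5·0) = (-6, 1, -7)
w2 = Cw1 = (6·(-6) + (-1)·1 + 7·(-7); (-1)·(-6) + (-5)·1 + 4·(-7); 7·(-6) + 4·1 + 5·(-7)) = (-86, -27, -73)
Cw2 = (-1000, -71, -1075)
w2·Cw2 = (-86)·(-1000) + (-27)·(-71) + (-73)·(-1075) = 166392; w2·w2 = (-86)·(-86) + (-27)·(-27) + (-73)·(-73) = 13454
λ ≈ 166392/13454 = 12.3675

12.3675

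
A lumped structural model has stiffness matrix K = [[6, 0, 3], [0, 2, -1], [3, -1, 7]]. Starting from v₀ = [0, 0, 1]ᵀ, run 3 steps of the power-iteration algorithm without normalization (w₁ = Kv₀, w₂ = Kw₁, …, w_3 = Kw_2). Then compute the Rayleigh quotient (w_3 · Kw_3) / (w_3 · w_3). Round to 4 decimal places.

w1 = Kv₀ = (3, -1, 7)
w2 = Kw1 = (39, -9, 59)
w3 = Kw2 = (411, -77, 539)
Kw3 = (4083, -693, 5083)
w3·Kw3 = 411·4083 + (-77)·(-693) + 539·5083 = 4471211; w3·w3 = 411·411 + (-77)·(-77) + 539·539 = 465371
λ ≈ 4471211/465371 = 9.6078

λ ≈ 9.6078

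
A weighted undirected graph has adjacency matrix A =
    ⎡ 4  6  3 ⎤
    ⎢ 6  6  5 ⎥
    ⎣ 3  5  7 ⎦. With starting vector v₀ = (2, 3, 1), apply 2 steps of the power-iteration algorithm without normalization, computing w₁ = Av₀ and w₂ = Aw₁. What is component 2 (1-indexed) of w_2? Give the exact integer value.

524

w1 = Av₀ = (4·2 + 6·3 + 3·1; 6·2 + 6·3 + 5·1; 3·2 + 5·3 + 7·1) = (29, 35, 28)
w2 = Aw1 = (4·29 + 6·35 + 3·28; 6·29 + 6·35 + 5·28; 3·29 + 5·35 + 7·28) = (410, 524, 458)
The requested component of w2 is 524.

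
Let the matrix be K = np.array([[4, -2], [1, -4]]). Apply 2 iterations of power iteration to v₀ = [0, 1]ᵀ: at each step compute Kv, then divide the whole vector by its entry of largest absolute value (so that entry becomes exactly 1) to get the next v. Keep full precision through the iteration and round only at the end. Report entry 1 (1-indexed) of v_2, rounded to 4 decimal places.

0.0000

Kv0 = (-2.00000, -4.00000); divide by -4.00000 → v1 = (0.50000, 1.00000)
Kv1 = (0.00000, -3.50000); divide by -3.50000 → v2 = (0.00000, 1.00000)
Requested entry of v2: 0/14 = 0.0000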